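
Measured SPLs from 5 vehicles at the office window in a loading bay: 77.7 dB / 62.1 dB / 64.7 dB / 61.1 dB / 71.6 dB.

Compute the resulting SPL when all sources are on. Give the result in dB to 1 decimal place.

79.0 dB

Converting to relative power and adding: 10^(77.7/10) + 10^(62.1/10) + 10^(64.7/10) + 10^(61.1/10) + 10^(71.6/10) = 7.92e+07.
Combined level = 10 log₁₀(7.92e+07) = 79.0 dB.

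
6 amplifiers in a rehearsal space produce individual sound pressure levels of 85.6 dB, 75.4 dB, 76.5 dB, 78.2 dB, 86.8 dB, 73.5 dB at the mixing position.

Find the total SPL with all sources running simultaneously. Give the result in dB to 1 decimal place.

90.0 dB

Sum in the linear (power) domain: Σ 10^(Lᵢ/10) = 10^(85.6/10) + 10^(75.4/10) + 10^(76.5/10) + 10^(78.2/10) + 10^(86.8/10) + 10^(73.5/10) = 1.01e+09.
Back to dB: 10·log₁₀ Σ = 90.0 dB.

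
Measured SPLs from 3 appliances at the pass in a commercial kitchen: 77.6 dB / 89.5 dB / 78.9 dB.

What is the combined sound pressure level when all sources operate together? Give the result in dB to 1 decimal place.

90.1 dB

Σ 10^(Lᵢ/10) = 1.026e+09.
L_total = 10·log₁₀(1.026e+09) = 90.1 dB.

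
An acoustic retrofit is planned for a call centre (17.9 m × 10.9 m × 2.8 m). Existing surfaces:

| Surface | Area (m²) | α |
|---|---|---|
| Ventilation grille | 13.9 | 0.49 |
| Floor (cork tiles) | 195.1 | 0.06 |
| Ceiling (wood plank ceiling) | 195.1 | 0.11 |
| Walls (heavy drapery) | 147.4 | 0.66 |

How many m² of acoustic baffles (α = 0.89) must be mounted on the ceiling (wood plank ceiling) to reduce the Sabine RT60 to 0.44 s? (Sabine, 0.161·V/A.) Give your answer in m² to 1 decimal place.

A₁ = Σ Sᵢαᵢ = 13.9*0.49 + 195.1*0.06 + 195.1*0.11 + 147.4*0.66 = 137.262 sabins.
Required A₂ = 0.161·546.308/0.44 = 199.899 sabins.
Absorption to add: 199.899 − 137.262 = 62.637 sabins.
Each m² of panel replacing the ceiling (wood plank ceiling) adds (0.89 − 0.11) = 0.78 sabins.
Panel area = 62.637 / 0.78 = 80.3 m².

80.3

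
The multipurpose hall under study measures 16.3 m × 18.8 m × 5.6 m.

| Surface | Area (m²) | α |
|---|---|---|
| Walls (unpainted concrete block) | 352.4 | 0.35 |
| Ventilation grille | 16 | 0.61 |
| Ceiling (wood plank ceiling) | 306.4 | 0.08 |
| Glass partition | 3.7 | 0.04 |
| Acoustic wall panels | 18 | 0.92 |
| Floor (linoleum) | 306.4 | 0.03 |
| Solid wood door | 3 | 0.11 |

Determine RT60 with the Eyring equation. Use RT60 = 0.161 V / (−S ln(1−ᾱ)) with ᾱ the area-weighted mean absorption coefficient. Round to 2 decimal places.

Total surface area S = 352.4 + 16 + 306.4 + 3.7 + 18 + 306.4 + 3 = 1005.9 m².
Absorption A = 352.4·0.35 + 16·0.61 + 306.4·0.08 + 3.7·0.04 + 18·0.92 + 306.4·0.03 + 3·0.11 = 183.842 sabins.
Mean coefficient ᾱ = A/S = 0.1828.
−S·ln(1−ᾱ) = −1005.9 × ln(1 − 0.1828) = 203.062.
V = 16.3 × 18.8 × 5.6 = 1716.064 m³.
T = 0.161·V/[−S·ln(1−ᾱ)] = 0.161·1716.064/203.062 = 1.36 s.

1.36 seconds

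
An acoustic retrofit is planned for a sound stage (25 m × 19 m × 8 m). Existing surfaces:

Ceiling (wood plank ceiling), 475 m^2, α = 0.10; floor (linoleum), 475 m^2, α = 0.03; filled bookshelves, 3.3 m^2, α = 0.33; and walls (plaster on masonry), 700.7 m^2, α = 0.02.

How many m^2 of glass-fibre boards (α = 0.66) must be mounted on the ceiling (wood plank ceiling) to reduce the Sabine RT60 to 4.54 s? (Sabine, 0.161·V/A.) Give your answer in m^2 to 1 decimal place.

Equivalent absorption area: A₁ = 475·0.10 + 475·0.03 + 3.3·0.33 + 700.7·0.02 = 76.853 m^2.
Required A₂ = 0.161·3800/4.54 = 134.758 sabins.
ΔA needed = 134.758 − 76.853 = 57.905 sabins.
Each m^2 of panel replacing the ceiling (wood plank ceiling) adds (0.66 − 0.10) = 0.56 sabins.
Panel area = 57.905 / 0.56 = 103.4 m^2.

103.4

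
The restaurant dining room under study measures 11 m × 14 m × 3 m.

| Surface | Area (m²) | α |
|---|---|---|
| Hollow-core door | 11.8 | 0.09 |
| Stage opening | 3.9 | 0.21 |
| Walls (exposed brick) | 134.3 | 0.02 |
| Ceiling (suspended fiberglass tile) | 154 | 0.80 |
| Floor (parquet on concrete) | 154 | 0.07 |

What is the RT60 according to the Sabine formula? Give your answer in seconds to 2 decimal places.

A = Σ Sᵢαᵢ = 11.8*0.09 + 3.9*0.21 + 134.3*0.02 + 154*0.80 + 154*0.07 = 138.547 sabins.
V = 11·14·3 = 462 m³.
Sabine: RT60 = 0.161 × 462 / 138.547 = 0.54 s.

0.54 s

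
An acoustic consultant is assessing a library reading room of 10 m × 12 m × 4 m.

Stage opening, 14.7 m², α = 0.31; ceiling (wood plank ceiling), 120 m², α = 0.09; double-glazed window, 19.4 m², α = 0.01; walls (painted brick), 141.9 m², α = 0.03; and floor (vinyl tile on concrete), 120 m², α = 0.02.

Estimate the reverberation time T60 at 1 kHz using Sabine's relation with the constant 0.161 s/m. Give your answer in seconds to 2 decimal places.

3.48 seconds

Equivalent absorption area: A = 14.7*0.31 + 120*0.09 + 19.4*0.01 + 141.9*0.03 + 120*0.02 = 22.208 m².
V = 10·12·4 = 480 m³.
T = 0.161 V/A = 0.161·480/22.208 = 3.48 s.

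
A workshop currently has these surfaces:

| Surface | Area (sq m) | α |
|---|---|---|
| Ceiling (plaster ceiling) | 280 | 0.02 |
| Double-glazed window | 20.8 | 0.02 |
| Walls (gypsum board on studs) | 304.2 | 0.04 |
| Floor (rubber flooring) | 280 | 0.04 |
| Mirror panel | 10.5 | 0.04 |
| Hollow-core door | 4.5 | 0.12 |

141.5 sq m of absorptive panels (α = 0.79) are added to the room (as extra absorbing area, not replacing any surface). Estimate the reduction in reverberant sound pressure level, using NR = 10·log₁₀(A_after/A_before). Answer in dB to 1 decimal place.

6.7 dB

Summing Sᵢαᵢ: 5.600 + 0.416 + 12.168 + 11.200 + 0.420 + 0.540 → A_before = 30.344 sabins.
Treatment contributes 141.5·0.79 = 111.785 sabins.
A_after = 30.344 + 111.785 = 142.129 sabins.
Reduction = 10 log₁₀(A_after/A_before) = 10 log₁₀(4.6839) = 6.7 dB.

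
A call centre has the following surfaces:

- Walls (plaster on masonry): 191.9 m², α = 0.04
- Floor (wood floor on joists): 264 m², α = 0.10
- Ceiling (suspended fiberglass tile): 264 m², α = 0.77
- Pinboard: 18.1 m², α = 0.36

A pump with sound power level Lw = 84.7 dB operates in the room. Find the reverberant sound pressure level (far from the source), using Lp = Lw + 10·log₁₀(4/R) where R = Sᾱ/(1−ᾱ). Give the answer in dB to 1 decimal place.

A = 243.872 sabins; S = 738.0 m².
ᾱ = 243.872/738.0 = 0.3304; R = Sᾱ/(1−ᾱ) = 243.872/(1−0.3304) = 364.205 m².
Lp = 84.7 + 10·log₁₀(4/364.205) = 84.7 + (-19.59) = 65.1 dB.

65.1 dB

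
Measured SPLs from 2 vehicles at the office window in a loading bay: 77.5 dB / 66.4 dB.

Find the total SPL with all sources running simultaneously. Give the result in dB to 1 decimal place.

Sum in the linear (power) domain: Σ 10^(Lᵢ/10) = 10^(77.5/10) + 10^(66.4/10) = 6.06e+07.
L_total = 10·log₁₀(6.06e+07) = 77.8 dB.

77.8 dB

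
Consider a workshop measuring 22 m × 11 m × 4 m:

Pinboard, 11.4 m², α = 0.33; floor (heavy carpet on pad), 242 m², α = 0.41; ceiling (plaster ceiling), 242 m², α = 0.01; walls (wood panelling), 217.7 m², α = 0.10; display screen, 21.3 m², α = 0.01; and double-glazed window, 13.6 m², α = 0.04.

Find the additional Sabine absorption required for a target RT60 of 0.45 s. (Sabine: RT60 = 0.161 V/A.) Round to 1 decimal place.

218.4 sabins

A₁ = Σ Sᵢαᵢ = 11.4*0.33 + 242*0.41 + 242*0.01 + 217.7*0.10 + 21.3*0.01 + 13.6*0.04 = 127.929 sabins.
V = 968 m³. Required absorption A₂ = 0.161 × 968 / 0.45 = 346.329 sabins.
Additional absorption ΔA = 346.329 − 127.929 = 218.4 sabins.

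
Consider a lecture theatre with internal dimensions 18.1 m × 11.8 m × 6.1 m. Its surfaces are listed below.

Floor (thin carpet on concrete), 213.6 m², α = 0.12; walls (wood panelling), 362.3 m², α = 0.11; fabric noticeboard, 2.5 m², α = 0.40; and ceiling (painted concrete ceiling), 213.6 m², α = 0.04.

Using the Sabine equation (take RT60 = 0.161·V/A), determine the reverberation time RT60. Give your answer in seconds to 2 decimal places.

Summing Sᵢαᵢ: 25.632 + 39.853 + 1.000 + 8.544 → A = 75.029 sabins.
Room volume: 1302.838 m³.
T = 0.161 V/A = 0.161·1302.838/75.029 = 2.80 s.

2.80 sec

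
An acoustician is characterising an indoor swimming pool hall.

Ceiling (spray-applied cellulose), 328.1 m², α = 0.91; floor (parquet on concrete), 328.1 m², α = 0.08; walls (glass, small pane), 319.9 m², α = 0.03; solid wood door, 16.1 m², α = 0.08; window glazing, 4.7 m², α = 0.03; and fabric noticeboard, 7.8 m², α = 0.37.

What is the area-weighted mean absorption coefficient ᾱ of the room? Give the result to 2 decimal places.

0.34

S = Σ Sᵢ = 328.1 + 328.1 + 319.9 + 16.1 + 4.7 + 7.8 = 1004.7 m².
Σ(Sᵢαᵢ) = 328.1×0.91 + 328.1×0.08 + 319.9×0.03 + 16.1×0.08 + 4.7×0.03 + 7.8×0.37 = 338.731.
ᾱ = A/S = 0.34.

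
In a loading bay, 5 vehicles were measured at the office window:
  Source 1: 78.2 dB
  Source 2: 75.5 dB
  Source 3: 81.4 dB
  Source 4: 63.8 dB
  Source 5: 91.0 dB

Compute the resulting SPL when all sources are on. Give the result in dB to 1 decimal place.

Σ 10^(Lᵢ/10) = 1.501e+09.
Combined level = 10 log₁₀(1.501e+09) = 91.8 dB.

91.8 dB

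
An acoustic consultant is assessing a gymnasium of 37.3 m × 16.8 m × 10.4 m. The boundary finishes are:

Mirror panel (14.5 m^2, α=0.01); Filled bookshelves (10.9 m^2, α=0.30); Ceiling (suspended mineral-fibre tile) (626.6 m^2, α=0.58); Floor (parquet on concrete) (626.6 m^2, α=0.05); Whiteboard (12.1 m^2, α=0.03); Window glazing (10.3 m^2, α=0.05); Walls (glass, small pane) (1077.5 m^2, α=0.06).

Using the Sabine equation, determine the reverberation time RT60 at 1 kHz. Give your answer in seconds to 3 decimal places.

2.263 s

Total absorption A = 14.5×0.01 + 10.9×0.30 + 626.6×0.58 + 626.6×0.05 + 12.1×0.03 + 10.3×0.05 + 1077.5×0.06
  = 0.145 + 3.270 + 363.428 + 31.330 + 0.363 + 0.515 + 64.650 = 463.701 m^2 sabins.
Room volume: 6517.056 m³.
RT60 = 0.161 · V / A = 0.161 × 6517.056 / 463.701 = 2.263 s.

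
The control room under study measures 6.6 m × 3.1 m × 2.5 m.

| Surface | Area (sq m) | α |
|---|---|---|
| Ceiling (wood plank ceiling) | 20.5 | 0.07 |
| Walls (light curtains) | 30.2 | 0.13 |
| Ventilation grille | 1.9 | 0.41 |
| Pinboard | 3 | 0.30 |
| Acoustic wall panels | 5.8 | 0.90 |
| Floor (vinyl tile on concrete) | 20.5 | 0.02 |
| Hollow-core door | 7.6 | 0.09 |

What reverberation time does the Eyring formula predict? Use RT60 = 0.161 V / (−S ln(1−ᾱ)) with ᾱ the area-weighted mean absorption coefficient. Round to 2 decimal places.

Total surface area S = 20.5 + 30.2 + 1.9 + 3 + 5.8 + 20.5 + 7.6 = 89.5 sq m.
Σ(Sᵢαᵢ) = 20.5×0.07 + 30.2×0.13 + 1.9×0.41 + 3×0.30 + 5.8×0.90 + 20.5×0.02 + 7.6×0.09 = 13.354.
Mean coefficient ᾱ = A/S = 0.1492.
−S·ln(1−ᾱ) = −89.5 × ln(1 − 0.1492) = 14.461.
V = 6.6 × 3.1 × 2.5 = 51.15 m³.
RT60 = 0.161 × 51.15 / 14.461 = 0.57 s.

0.57 sec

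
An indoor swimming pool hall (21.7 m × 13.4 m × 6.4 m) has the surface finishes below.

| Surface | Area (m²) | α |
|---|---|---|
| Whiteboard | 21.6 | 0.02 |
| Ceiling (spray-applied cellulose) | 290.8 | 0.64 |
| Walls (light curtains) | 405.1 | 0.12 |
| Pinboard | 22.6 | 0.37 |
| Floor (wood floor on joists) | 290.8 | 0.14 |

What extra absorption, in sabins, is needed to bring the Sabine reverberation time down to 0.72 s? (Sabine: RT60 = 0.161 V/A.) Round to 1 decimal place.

131.9 sabins

A₁ = Σ Sᵢαᵢ = 21.6*0.02 + 290.8*0.64 + 405.1*0.12 + 22.6*0.37 + 290.8*0.14 = 284.230 sabins.
V = 1860.992 m³. Required absorption A₂ = 0.161 × 1860.992 / 0.72 = 416.138 sabins.
Additional absorption ΔA = 416.138 − 284.230 = 131.9 sabins.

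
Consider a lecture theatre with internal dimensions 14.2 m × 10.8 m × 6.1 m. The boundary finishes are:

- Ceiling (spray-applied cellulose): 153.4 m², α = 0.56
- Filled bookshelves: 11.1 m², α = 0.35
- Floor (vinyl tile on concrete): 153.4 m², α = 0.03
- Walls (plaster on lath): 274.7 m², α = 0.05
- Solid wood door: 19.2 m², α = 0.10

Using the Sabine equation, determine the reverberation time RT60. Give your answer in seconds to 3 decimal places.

Equivalent absorption area: A = 153.4×0.56 + 11.1×0.35 + 153.4×0.03 + 274.7×0.05 + 19.2×0.10 = 110.046 m².
V = 14.2·10.8·6.1 = 935.496 m³.
RT60 = 0.161 · V / A = 0.161 × 935.496 / 110.046 = 1.369 s.

1.369 s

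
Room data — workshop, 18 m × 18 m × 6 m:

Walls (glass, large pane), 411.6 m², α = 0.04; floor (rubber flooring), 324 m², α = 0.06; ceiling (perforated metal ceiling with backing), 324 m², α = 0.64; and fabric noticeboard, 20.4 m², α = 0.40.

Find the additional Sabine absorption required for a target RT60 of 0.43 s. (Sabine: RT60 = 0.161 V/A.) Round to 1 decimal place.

476.4 sabins

Equivalent absorption area: A₁ = 411.6×0.04 + 324×0.06 + 324×0.64 + 20.4×0.40 = 251.424 m².
For T = 0.43 s, need A₂ = 0.161·V/T = 0.161·1944/0.43 = 727.870 sabins.
Additional absorption ΔA = 727.870 − 251.424 = 476.4 sabins.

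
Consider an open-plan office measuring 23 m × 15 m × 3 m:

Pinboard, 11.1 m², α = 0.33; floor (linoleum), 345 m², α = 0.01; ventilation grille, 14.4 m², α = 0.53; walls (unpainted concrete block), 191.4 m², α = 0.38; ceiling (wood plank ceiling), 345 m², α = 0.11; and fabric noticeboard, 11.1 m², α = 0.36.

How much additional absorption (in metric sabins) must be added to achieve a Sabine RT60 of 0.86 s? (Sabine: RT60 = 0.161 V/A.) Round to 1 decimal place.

Total absorption A₁ = 11.1×0.33 + 345×0.01 + 14.4×0.53 + 191.4×0.38 + 345×0.11 + 11.1×0.36
  = 3.663 + 3.450 + 7.632 + 72.732 + 37.950 + 3.996 = 129.423 m² sabins.
V = 1035 m³. Required absorption A₂ = 0.161 × 1035 / 0.86 = 193.762 sabins.
Additional absorption ΔA = 193.762 − 129.423 = 64.3 sabins.

64.3 sabins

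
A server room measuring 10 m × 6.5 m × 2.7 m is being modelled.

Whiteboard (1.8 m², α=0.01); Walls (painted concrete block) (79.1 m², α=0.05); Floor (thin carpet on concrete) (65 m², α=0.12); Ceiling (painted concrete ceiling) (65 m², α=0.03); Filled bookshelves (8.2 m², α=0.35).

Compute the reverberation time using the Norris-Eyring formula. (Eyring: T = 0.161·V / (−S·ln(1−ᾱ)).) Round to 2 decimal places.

S = Σ Sᵢ = 219.1 m².
Absorption A = 1.8·0.01 + 79.1·0.05 + 65·0.12 + 65·0.03 + 8.2·0.35 = 16.593 sabins.
ᾱ = 16.593 / 219.1 = 0.0757.
Eyring denominator: −S ln(1−ᾱ) = 17.247.
V = 10 × 6.5 × 2.7 = 175.5 m³.
RT60 = 0.161 × 175.5 / 17.247 = 1.64 s.

1.64 seconds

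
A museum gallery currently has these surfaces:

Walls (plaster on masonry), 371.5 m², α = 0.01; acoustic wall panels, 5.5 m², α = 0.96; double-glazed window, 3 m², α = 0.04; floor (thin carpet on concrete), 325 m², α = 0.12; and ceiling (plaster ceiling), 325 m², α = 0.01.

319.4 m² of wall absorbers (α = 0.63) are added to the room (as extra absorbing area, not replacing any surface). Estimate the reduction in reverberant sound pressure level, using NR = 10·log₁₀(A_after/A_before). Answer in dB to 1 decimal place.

A_before = Σ Sᵢαᵢ = 371.5*0.01 + 5.5*0.96 + 3*0.04 + 325*0.12 + 325*0.01 = 51.365 sabins.
Added absorption = 319.4 × 0.63 = 201.222 sabins.
New total A_after = 252.587 sabins.
NR = 10·log₁₀(252.587/51.365) = 6.9 dB.

6.9 dB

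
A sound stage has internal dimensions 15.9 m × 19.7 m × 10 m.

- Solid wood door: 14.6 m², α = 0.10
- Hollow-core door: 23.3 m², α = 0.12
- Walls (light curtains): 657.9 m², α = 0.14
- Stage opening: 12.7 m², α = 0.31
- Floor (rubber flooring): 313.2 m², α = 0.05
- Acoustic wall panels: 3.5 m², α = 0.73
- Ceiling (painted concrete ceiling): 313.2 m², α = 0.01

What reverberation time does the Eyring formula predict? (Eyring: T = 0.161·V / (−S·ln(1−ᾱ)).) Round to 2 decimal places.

3.95 s

S = Σ Sᵢ = 1338.4 m².
Absorption A = 14.6·0.10 + 23.3·0.12 + 657.9·0.14 + 12.7·0.31 + 313.2·0.05 + 3.5·0.73 + 313.2·0.01 = 121.646 sabins.
ᾱ = 121.646 / 1338.4 = 0.0909.
Eyring denominator: −S ln(1−ᾱ) = 127.550.
V = 15.9 × 19.7 × 10 = 3132.3 m³.
T = 0.161·V/[−S·ln(1−ᾱ)] = 0.161·3132.3/127.550 = 3.95 s.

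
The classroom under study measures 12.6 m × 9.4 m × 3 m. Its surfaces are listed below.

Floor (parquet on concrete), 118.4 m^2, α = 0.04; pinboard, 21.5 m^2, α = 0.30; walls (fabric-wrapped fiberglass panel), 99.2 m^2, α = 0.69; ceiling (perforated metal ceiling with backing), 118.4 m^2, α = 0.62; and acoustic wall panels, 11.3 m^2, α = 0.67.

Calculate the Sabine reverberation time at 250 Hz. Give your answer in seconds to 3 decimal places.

Equivalent absorption area: A = 118.4·0.04 + 21.5·0.30 + 99.2·0.69 + 118.4·0.62 + 11.3·0.67 = 160.613 m^2.
V = 12.6·9.4·3 = 355.32 m³.
T = 0.161 V/A = 0.161·355.32/160.613 = 0.356 s.

0.356 s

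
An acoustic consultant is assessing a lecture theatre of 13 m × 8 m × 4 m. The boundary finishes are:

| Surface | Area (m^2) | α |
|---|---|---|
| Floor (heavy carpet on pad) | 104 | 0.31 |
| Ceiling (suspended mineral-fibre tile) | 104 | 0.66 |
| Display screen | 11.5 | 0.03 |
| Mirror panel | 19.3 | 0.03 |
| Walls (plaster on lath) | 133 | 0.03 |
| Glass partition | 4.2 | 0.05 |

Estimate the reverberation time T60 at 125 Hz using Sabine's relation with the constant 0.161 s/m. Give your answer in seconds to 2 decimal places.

0.63 seconds

A = Σ Sᵢαᵢ = 104·0.31 + 104·0.66 + 11.5·0.03 + 19.3·0.03 + 133·0.03 + 4.2·0.05 = 106.004 sabins.
V = 13·8·4 = 416 m³.
T = 0.161 V/A = 0.161·416/106.004 = 0.63 s.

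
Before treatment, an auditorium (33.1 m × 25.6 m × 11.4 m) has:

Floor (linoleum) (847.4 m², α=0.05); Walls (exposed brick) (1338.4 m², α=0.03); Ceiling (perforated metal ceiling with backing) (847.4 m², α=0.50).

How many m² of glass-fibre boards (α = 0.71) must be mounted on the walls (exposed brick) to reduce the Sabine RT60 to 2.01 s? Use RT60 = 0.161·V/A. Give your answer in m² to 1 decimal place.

393.4

Summing Sᵢαᵢ: 42.370 + 40.152 + 423.700 → A₁ = 506.222 sabins.
V = 9659.904 m³. Target absorption A₂ = 0.161 × 9659.904 / 2.01 = 773.754 sabins.
ΔA needed = 773.754 − 506.222 = 267.532 sabins.
Each m² of panel replacing the walls (exposed brick) adds (0.71 − 0.03) = 0.68 sabins.
Area = ΔA/Δα = 267.532/0.68 = 393.4 m².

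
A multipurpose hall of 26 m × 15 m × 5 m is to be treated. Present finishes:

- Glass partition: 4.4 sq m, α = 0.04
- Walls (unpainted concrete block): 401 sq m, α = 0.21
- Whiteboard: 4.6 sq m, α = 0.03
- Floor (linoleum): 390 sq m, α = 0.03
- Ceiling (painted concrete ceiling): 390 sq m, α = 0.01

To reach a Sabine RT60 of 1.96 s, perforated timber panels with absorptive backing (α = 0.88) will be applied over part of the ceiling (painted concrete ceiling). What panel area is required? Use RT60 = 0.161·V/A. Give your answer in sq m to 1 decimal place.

69.0

Summing Sᵢαᵢ: 0.176 + 84.210 + 0.138 + 11.700 + 3.900 → A₁ = 100.124 sabins.
V = 1950 m³. Target absorption A₂ = 0.161 × 1950 / 1.96 = 160.179 sabins.
ΔA needed = 160.179 − 100.124 = 60.055 sabins.
Each sq m of panel replacing the ceiling (painted concrete ceiling) adds (0.88 − 0.01) = 0.87 sabins.
Area = ΔA/Δα = 60.055/0.87 = 69.0 sq m.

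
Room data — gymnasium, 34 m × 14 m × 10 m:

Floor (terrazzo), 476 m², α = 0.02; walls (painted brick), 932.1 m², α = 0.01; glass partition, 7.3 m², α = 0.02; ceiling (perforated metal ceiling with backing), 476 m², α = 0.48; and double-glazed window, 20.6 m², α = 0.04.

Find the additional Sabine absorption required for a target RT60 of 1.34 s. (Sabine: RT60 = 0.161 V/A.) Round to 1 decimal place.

Summing Sᵢαᵢ: 9.520 + 9.321 + 0.146 + 228.480 + 0.824 → A₁ = 248.291 sabins.
For T = 1.34 s, need A₂ = 0.161·V/T = 0.161·4760/1.34 = 571.910 sabins.
Shortfall: 571.910 − 248.291 = 323.6 sabins.

323.6 sabins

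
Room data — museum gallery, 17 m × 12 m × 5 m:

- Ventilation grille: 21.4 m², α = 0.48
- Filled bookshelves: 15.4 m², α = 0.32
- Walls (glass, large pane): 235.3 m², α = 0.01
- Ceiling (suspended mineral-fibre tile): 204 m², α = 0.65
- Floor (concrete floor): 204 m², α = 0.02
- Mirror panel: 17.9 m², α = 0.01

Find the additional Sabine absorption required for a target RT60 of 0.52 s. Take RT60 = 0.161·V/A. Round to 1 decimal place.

161.4 sabins

Total absorption A₁ = 21.4*0.48 + 15.4*0.32 + 235.3*0.01 + 204*0.65 + 204*0.02 + 17.9*0.01
  = 10.272 + 4.928 + 2.353 + 132.600 + 4.080 + 0.179 = 154.412 m² sabins.
For T = 0.52 s, need A₂ = 0.161·V/T = 0.161·1020/0.52 = 315.808 sabins.
Additional absorption ΔA = 315.808 − 154.412 = 161.4 sabins.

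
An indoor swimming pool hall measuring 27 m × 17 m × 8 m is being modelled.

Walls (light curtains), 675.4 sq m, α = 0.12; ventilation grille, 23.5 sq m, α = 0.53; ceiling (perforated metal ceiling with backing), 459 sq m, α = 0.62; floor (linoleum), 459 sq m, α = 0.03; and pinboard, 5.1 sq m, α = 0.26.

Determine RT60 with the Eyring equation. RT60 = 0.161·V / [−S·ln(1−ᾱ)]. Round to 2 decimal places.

S = Σ Sᵢ = 1622.0 sq m.
Absorption A = 675.4·0.12 + 23.5·0.53 + 459·0.62 + 459·0.03 + 5.1·0.26 = 393.179 sabins.
ᾱ = 393.179 / 1622.0 = 0.2424.
Eyring denominator: −S ln(1−ᾱ) = 450.267.
V = 27 × 17 × 8 = 3672 m³.
T = 0.161·V/[−S·ln(1−ᾱ)] = 0.161·3672/450.267 = 1.31 s.

1.31 s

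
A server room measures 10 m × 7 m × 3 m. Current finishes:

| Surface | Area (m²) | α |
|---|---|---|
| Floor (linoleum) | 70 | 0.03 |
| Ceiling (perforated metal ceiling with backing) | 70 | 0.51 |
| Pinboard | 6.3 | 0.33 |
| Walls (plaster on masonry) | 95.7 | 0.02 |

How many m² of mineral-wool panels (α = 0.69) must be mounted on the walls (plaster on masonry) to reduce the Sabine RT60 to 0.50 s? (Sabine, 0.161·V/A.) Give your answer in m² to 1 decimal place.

A₁ = Σ Sᵢαᵢ = 70×0.03 + 70×0.51 + 6.3×0.33 + 95.7×0.02 = 41.793 sabins.
Required A₂ = 0.161·210/0.50 = 67.620 sabins.
ΔA needed = 67.620 − 41.793 = 25.827 sabins.
Net gain per m²: Δα = 0.69 − 0.02 = 0.67.
Area = ΔA/Δα = 25.827/0.67 = 38.5 m².

38.5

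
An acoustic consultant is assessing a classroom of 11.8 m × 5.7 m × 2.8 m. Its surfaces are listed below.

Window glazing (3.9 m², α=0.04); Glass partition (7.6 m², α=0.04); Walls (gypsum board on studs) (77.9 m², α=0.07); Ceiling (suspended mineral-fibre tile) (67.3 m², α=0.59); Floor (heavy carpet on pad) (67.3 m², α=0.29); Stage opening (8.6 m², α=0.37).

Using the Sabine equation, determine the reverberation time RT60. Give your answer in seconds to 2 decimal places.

Summing Sᵢαᵢ: 0.156 + 0.304 + 5.453 + 39.707 + 19.517 + 3.182 → A = 68.319 sabins.
Room volume: 188.328 m³.
T = 0.161 V/A = 0.161·188.328/68.319 = 0.44 s.

0.44 seconds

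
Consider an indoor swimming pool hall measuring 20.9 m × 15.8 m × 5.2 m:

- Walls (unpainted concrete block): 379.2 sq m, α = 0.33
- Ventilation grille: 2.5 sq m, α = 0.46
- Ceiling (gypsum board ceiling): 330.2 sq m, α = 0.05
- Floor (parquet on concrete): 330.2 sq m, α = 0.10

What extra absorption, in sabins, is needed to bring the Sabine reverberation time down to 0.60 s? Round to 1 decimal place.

285.0 sabins

A₁ = Σ Sᵢαᵢ = 379.2*0.33 + 2.5*0.46 + 330.2*0.05 + 330.2*0.10 = 175.816 sabins.
For T = 0.60 s, need A₂ = 0.161·V/T = 0.161·1717.144/0.60 = 460.767 sabins.
Additional absorption ΔA = 460.767 − 175.816 = 285.0 sabins.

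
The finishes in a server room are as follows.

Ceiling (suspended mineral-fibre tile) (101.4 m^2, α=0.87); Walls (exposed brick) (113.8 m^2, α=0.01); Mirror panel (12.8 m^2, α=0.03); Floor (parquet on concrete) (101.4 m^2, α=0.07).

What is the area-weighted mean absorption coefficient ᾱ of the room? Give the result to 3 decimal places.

S = Σ Sᵢ = 101.4 + 113.8 + 12.8 + 101.4 = 329.4 m^2.
Σ(Sᵢαᵢ) = 101.4×0.87 + 113.8×0.01 + 12.8×0.03 + 101.4×0.07 = 96.838.
ᾱ = A/S = 0.294.

0.294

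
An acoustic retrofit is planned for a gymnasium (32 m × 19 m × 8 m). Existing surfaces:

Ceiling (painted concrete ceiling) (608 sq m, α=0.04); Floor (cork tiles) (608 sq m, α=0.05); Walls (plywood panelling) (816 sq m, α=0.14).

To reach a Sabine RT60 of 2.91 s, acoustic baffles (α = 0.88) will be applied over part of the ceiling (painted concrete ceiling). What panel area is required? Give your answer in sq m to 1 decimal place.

A₁ = Σ Sᵢαᵢ = 608·0.04 + 608·0.05 + 816·0.14 = 168.960 sabins.
V = 4864 m³. Target absorption A₂ = 0.161 × 4864 / 2.91 = 269.108 sabins.
Absorption to add: 269.108 − 168.960 = 100.148 sabins.
Net gain per sq m: Δα = 0.88 − 0.04 = 0.84.
Area = ΔA/Δα = 100.148/0.84 = 119.2 sq m.

119.2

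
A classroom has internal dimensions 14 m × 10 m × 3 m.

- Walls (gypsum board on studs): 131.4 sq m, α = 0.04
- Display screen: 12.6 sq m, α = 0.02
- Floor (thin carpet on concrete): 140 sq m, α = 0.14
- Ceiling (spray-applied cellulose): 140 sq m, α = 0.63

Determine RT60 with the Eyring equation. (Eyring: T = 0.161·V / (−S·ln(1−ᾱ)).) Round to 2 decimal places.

Total surface area S = 131.4 + 12.6 + 140 + 140 = 424.0 sq m.
Absorption A = 131.4×0.04 + 12.6×0.02 + 140×0.14 + 140×0.63 = 113.308 sabins.
Mean coefficient ᾱ = A/S = 0.2672.
Eyring denominator: −S ln(1−ᾱ) = 131.814.
V = 14 × 10 × 3 = 420 m³.
RT60 = 0.161 × 420 / 131.814 = 0.51 s.

0.51 seconds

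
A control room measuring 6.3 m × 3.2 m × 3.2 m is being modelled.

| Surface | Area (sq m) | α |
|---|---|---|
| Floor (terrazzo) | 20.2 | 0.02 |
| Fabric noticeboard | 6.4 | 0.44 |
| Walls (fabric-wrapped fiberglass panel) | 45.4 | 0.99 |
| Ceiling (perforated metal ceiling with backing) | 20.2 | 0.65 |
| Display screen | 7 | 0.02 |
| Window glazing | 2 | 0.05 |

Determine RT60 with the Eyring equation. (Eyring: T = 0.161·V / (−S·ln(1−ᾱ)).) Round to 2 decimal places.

0.11 seconds

Total surface area S = 20.2 + 6.4 + 45.4 + 20.2 + 7 + 2 = 101.2 sq m.
Σ(Sᵢαᵢ) = 20.2·0.02 + 6.4·0.44 + 45.4·0.99 + 20.2·0.65 + 7·0.02 + 2·0.05 = 61.536.
ᾱ = 61.536 / 101.2 = 0.6081.
−S·ln(1−ᾱ) = −101.2 × ln(1 − 0.6081) = 94.799.
V = 6.3 × 3.2 × 3.2 = 64.512 m³.
T = 0.161·V/[−S·ln(1−ᾱ)] = 0.161·64.512/94.799 = 0.11 s.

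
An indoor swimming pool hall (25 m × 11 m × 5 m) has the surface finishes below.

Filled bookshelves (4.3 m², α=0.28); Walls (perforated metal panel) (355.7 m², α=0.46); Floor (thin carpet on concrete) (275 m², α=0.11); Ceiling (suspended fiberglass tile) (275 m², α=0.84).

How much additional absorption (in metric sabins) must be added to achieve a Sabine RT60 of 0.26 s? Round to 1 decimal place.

A₁ = Σ Sᵢαᵢ = 4.3*0.28 + 355.7*0.46 + 275*0.11 + 275*0.84 = 426.076 sabins.
Target A₂ = 0.161·1375/0.26 = 851.442 sabins (V = 1375 m³).
ΔA = A₂ − A₁ = 851.442 − 426.076 = 425.4 sabins.

425.4 sabins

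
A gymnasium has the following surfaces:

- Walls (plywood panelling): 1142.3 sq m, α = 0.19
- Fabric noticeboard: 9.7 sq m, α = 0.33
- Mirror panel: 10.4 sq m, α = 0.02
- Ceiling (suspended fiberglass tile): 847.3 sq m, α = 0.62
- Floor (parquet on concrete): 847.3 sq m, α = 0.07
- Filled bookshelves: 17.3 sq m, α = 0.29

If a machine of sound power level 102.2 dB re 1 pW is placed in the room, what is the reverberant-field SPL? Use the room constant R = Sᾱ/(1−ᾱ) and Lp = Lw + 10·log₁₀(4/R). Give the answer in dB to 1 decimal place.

77.7 dB

Σ(Sᵢαᵢ) = 1142.3×0.19 + 9.7×0.33 + 10.4×0.02 + 847.3×0.62 + 847.3×0.07 + 17.3×0.29 = 810.100; total area S = 2874.3 sq m.
ᾱ = 0.2818, so room constant R = A/(1−ᾱ) = 1127.959 sq m.
Lp = Lw + 10 log₁₀(4/R) = 102.2 -24.50 = 77.7 dB.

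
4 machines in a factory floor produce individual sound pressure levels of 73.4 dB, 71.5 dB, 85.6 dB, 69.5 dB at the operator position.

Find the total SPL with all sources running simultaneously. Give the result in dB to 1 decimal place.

86.1 dB

Sum in the linear (power) domain: Σ 10^(Lᵢ/10) = 10^(73.4/10) + 10^(71.5/10) + 10^(85.6/10) + 10^(69.5/10) = 4.08e+08.
Back to dB: 10·log₁₀ Σ = 86.1 dB.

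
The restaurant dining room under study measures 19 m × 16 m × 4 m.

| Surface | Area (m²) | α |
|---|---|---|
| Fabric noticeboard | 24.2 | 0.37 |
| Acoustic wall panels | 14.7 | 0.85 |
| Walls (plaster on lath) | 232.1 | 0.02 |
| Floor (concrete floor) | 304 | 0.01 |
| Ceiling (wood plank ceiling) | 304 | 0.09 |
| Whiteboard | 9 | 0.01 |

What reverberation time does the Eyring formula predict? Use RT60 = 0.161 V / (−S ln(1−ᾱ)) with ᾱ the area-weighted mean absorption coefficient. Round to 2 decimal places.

Total surface area S = 24.2 + 14.7 + 232.1 + 304 + 304 + 9 = 888.0 m².
Σ(Sᵢαᵢ) = 24.2×0.37 + 14.7×0.85 + 232.1×0.02 + 304×0.01 + 304×0.09 + 9×0.01 = 56.581.
ᾱ = 56.581 / 888.0 = 0.0637.
Eyring denominator: −S ln(1−ᾱ) = 58.448.
V = 19 × 16 × 4 = 1216 m³.
T = 0.161·V/[−S·ln(1−ᾱ)] = 0.161·1216/58.448 = 3.35 s.

3.35 s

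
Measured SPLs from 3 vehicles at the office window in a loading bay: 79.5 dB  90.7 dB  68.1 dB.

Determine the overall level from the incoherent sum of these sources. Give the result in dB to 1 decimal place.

91.0 dB

Sum in the linear (power) domain: Σ 10^(Lᵢ/10) = 10^(79.5/10) + 10^(90.7/10) + 10^(68.1/10) = 1.27e+09.
Combined level = 10 log₁₀(1.27e+09) = 91.0 dB.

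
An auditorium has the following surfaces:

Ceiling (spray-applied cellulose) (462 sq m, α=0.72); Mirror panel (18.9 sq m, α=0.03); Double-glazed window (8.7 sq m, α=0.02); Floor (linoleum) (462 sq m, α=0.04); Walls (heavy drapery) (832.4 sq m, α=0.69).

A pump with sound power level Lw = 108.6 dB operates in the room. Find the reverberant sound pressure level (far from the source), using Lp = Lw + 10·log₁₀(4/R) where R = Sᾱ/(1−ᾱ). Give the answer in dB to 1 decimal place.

Σ(Sᵢαᵢ) = 462·0.72 + 18.9·0.03 + 8.7·0.02 + 462·0.04 + 832.4·0.69 = 926.217; total area S = 1784.0 sq m.
ᾱ = 926.217/1784.0 = 0.5192; R = Sᾱ/(1−ᾱ) = 926.217/(1−0.5192) = 1926.408 sq m.
Lp = 108.6 + 10·log₁₀(4/1926.408) = 108.6 + (-26.83) = 81.8 dB.

81.8 dB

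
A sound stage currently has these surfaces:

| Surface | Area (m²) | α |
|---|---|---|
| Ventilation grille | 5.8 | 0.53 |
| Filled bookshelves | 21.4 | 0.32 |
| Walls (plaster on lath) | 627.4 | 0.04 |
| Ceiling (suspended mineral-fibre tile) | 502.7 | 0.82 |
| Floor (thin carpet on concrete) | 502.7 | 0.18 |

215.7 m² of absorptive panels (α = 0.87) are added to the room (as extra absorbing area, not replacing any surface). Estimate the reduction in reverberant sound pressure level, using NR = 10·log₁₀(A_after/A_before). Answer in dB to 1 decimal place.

A_before = Σ Sᵢαᵢ = 5.8*0.53 + 21.4*0.32 + 627.4*0.04 + 502.7*0.82 + 502.7*0.18 = 537.718 sabins.
Added absorption = 215.7 × 0.87 = 187.659 sabins.
New total A_after = 725.377 sabins.
NR = 10·log₁₀(725.377/537.718) = 1.3 dB.

1.3 dB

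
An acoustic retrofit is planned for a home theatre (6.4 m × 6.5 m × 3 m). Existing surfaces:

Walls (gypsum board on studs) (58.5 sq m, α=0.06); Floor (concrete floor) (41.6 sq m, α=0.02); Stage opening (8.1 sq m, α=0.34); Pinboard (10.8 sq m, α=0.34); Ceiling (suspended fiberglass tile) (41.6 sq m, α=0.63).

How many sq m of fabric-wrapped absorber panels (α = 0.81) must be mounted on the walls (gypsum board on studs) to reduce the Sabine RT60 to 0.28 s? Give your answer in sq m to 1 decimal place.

46.4

Summing Sᵢαᵢ: 3.510 + 0.832 + 2.754 + 3.672 + 26.208 → A₁ = 36.976 sabins.
V = 124.8 m³. Target absorption A₂ = 0.161 × 124.8 / 0.28 = 71.760 sabins.
ΔA needed = 71.760 − 36.976 = 34.784 sabins.
Each sq m of panel replacing the walls (gypsum board on studs) adds (0.81 − 0.06) = 0.75 sabins.
Area = ΔA/Δα = 34.784/0.75 = 46.4 sq m.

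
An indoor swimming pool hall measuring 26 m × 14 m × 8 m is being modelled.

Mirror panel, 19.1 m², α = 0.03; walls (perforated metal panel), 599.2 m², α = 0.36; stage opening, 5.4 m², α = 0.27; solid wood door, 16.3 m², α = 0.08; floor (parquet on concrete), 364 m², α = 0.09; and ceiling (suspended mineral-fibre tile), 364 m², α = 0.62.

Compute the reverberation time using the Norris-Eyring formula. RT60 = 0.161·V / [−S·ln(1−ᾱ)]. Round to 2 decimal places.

Total surface area S = 19.1 + 599.2 + 5.4 + 16.3 + 364 + 364 = 1368.0 m².
Σ(Sᵢαᵢ) = 19.1·0.03 + 599.2·0.36 + 5.4·0.27 + 16.3·0.08 + 364·0.09 + 364·0.62 = 477.487.
Mean coefficient ᾱ = A/S = 0.3490.
Eyring denominator: −S ln(1−ᾱ) = 587.208.
V = 26 × 14 × 8 = 2912 m³.
RT60 = 0.161 × 2912 / 587.208 = 0.80 s.

0.80 s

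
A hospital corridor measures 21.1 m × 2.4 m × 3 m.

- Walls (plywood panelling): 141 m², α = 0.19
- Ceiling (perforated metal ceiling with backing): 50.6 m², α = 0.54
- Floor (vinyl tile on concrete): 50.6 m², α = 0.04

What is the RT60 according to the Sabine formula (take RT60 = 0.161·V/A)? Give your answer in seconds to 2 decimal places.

Equivalent absorption area: A = 141*0.19 + 50.6*0.54 + 50.6*0.04 = 56.138 m².
Volume V = 21.1 × 2.4 × 3 = 151.92 m³.
Sabine: RT60 = 0.161 × 151.92 / 56.138 = 0.44 s.

0.44 sec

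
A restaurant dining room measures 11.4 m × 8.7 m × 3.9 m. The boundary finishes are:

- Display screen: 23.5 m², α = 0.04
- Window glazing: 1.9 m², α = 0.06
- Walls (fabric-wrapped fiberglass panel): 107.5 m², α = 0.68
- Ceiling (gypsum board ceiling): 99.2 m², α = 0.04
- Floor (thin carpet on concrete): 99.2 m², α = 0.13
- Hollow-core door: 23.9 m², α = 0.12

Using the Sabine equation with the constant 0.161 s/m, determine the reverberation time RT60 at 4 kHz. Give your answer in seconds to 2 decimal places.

0.66 s

Summing Sᵢαᵢ: 0.940 + 0.114 + 73.100 + 3.968 + 12.896 + 2.868 → A = 93.886 sabins.
Volume V = 11.4 × 8.7 × 3.9 = 386.802 m³.
RT60 = 0.161 · V / A = 0.161 × 386.802 / 93.886 = 0.66 s.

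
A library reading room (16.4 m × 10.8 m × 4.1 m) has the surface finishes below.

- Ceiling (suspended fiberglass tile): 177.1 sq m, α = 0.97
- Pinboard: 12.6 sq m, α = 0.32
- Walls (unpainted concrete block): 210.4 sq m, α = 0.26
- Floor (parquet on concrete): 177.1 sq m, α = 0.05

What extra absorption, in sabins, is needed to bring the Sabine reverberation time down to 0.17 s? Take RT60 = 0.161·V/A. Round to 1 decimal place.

Total absorption A₁ = 177.1×0.97 + 12.6×0.32 + 210.4×0.26 + 177.1×0.05
  = 171.787 + 4.032 + 54.704 + 8.855 = 239.378 sq m sabins.
Target A₂ = 0.161·726.192/0.17 = 687.747 sabins (V = 726.192 m³).
ΔA = A₂ − A₁ = 687.747 − 239.378 = 448.4 sabins.

448.4 sabins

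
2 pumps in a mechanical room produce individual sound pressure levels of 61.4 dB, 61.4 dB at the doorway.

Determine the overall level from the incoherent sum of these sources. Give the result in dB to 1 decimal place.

64.4 dB

Converting to relative power and adding: 10^(61.4/10) + 10^(61.4/10) = 2.761e+06.
Combined level = 10 log₁₀(2.761e+06) = 64.4 dB.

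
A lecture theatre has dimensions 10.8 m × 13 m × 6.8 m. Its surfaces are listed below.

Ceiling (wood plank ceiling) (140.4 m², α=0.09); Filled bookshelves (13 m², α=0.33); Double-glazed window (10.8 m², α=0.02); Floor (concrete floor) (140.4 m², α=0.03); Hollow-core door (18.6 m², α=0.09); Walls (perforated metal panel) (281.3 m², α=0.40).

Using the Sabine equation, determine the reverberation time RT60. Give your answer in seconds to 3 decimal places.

1.134 s

Equivalent absorption area: A = 140.4×0.09 + 13×0.33 + 10.8×0.02 + 140.4×0.03 + 18.6×0.09 + 281.3×0.40 = 135.548 m².
V = 10.8·13·6.8 = 954.72 m³.
T = 0.161 V/A = 0.161·954.72/135.548 = 1.134 s.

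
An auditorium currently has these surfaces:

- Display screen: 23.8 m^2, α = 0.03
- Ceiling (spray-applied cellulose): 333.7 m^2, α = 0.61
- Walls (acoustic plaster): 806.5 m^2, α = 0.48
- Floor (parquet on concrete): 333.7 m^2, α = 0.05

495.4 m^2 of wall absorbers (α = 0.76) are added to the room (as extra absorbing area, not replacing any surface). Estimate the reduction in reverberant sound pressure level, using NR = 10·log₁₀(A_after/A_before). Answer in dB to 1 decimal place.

A_before = Σ Sᵢαᵢ = 23.8×0.03 + 333.7×0.61 + 806.5×0.48 + 333.7×0.05 = 608.076 sabins.
Added absorption = 495.4 × 0.76 = 376.504 sabins.
A_after = 608.076 + 376.504 = 984.580 sabins.
NR = 10·log₁₀(984.580/608.076) = 2.1 dB.

2.1 dB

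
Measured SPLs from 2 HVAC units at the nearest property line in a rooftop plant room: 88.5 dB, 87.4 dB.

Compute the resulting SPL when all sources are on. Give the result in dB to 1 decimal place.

Σ 10^(Lᵢ/10) = 1.257e+09.
Back to dB: 10·log₁₀ Σ = 91.0 dB.

91.0 dB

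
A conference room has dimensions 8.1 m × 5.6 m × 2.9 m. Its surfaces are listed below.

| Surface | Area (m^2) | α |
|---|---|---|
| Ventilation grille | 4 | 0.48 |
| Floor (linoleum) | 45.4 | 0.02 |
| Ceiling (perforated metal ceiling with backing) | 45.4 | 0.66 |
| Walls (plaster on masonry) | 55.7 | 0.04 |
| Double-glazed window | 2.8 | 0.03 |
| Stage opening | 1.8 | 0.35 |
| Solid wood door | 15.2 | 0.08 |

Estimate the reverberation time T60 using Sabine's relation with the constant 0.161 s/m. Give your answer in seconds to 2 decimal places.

0.57 s

Equivalent absorption area: A = 4*0.48 + 45.4*0.02 + 45.4*0.66 + 55.7*0.04 + 2.8*0.03 + 1.8*0.35 + 15.2*0.08 = 36.950 m^2.
Room volume: 131.544 m³.
RT60 = 0.161 · V / A = 0.161 × 131.544 / 36.950 = 0.57 s.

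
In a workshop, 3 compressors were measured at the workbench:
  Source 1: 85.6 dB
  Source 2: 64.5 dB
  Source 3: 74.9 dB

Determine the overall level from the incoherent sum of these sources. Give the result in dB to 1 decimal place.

86.0 dB

Converting to relative power and adding: 10^(85.6/10) + 10^(64.5/10) + 10^(74.9/10) = 3.968e+08.
L_total = 10·log₁₀(3.968e+08) = 86.0 dB.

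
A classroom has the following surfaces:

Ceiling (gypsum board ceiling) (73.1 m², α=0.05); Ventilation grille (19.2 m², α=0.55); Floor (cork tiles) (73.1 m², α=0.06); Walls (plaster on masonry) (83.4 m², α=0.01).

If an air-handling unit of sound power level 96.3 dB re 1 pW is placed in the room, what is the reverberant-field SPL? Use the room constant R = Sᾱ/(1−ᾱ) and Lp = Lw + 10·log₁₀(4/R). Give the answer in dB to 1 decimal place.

A = 19.435 sabins; S = 248.8 m².
ᾱ = 19.435/248.8 = 0.0781; R = Sᾱ/(1−ᾱ) = 19.435/(1−0.0781) = 21.081 m².
Lp = Lw + 10 log₁₀(4/R) = 96.3 -7.22 = 89.1 dB.

89.1 dB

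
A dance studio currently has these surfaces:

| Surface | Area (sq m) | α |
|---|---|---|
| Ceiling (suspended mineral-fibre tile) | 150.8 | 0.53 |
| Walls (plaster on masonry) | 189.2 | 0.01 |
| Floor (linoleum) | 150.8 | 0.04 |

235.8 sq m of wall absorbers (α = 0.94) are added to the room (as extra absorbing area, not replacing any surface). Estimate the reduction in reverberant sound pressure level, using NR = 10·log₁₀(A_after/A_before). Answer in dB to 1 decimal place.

A_before = Σ Sᵢαᵢ = 150.8×0.53 + 189.2×0.01 + 150.8×0.04 = 87.848 sabins.
Added absorption = 235.8 × 0.94 = 221.652 sabins.
New total A_after = 309.500 sabins.
Reduction = 10 log₁₀(A_after/A_before) = 10 log₁₀(3.5231) = 5.5 dB.

5.5 dB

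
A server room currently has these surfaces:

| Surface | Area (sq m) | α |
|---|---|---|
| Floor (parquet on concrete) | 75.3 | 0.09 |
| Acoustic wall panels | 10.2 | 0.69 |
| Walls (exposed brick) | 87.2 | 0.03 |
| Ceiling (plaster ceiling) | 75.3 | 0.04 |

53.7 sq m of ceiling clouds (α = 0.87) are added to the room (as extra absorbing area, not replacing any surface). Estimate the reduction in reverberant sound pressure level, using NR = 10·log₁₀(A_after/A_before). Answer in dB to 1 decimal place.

5.3 dB

Total absorption A_before = 75.3·0.09 + 10.2·0.69 + 87.2·0.03 + 75.3·0.04
  = 6.777 + 7.038 + 2.616 + 3.012 = 19.443 sq m sabins.
Added absorption = 53.7 × 0.87 = 46.719 sabins.
New total A_after = 66.162 sabins.
NR = 10·log₁₀(66.162/19.443) = 5.3 dB.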